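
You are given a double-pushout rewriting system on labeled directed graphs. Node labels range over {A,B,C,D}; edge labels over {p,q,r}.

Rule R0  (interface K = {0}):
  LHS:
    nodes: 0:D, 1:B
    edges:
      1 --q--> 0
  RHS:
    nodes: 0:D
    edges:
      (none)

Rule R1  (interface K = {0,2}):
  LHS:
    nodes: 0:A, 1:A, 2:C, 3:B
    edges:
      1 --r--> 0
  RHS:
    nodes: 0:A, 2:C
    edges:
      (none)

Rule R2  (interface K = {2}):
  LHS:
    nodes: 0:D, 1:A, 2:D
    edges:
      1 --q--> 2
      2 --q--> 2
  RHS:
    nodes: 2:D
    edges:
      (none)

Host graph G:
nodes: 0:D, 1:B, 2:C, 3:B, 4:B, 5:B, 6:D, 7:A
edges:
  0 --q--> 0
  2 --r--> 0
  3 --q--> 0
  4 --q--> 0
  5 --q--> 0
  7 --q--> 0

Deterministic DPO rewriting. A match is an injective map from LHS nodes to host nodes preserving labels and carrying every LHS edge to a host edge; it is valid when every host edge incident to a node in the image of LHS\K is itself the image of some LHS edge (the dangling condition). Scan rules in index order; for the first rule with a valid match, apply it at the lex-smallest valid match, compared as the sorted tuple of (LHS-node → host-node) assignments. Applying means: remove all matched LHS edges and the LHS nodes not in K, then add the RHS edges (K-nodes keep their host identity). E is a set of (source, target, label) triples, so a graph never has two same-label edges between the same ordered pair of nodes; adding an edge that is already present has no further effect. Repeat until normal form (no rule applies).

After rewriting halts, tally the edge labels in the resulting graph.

[0] host  ⇒  8 nodes, 6 edges  {0-q->0 2-r->0 3-q->0 4-q->0 5-q->0 7-q->0}
[1] R0 @ {0↦0, 1↦3}  ⇒  7 nodes, 5 edges  {0-q->0 2-r->0 4-q->0 5-q->0 7-q->0}
[2] R0 @ {0↦0, 1↦4}  ⇒  6 nodes, 4 edges  {0-q->0 2-r->0 5-q->0 7-q->0}
[3] R0 @ {0↦0, 1↦5}  ⇒  5 nodes, 3 edges  {0-q->0 2-r->0 7-q->0}
[4] R2 @ {0↦6, 1↦7, 2↦0}  ⇒  3 nodes, 1 edges  {2-r->0}
final graph: no rule applies after step 4
NF edges: [(2, 0, 'r')]

Answer: r:1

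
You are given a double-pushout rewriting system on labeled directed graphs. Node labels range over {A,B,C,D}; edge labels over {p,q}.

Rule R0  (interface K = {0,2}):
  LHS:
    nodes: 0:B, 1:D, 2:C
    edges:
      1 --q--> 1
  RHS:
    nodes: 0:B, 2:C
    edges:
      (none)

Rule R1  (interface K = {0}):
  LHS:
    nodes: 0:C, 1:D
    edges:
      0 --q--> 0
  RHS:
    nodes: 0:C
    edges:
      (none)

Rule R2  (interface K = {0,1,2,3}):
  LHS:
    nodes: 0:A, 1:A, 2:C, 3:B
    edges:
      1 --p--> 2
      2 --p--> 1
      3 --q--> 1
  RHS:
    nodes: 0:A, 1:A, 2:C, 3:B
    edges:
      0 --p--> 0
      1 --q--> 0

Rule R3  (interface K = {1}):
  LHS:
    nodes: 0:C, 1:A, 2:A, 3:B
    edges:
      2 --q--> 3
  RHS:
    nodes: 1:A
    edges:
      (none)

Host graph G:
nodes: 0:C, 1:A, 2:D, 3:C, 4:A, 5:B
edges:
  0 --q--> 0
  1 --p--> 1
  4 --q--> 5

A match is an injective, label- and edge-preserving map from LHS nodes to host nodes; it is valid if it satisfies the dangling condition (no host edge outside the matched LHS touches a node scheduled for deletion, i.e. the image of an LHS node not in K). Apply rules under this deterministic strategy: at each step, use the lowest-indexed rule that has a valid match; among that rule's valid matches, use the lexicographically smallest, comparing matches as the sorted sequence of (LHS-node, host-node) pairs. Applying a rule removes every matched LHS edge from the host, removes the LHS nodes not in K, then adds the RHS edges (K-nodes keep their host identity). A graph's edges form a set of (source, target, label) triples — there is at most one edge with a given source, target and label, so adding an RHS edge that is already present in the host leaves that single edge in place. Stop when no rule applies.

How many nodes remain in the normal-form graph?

Answer: 2

Steps:
[0] host  ⇒  6 nodes, 3 edges  {0-q->0 1-p->1 4-q->5}
[1] R1 @ {0↦0, 1↦2}  ⇒  5 nodes, 2 edges  {1-p->1 4-q->5}
[2] R3 @ {0↦0, 1↦1, 2↦4, 3↦5}  ⇒  2 nodes, 1 edges  {1-p->1}
final graph: no rule applies after step 2
NF nodes: {1:A, 3:C}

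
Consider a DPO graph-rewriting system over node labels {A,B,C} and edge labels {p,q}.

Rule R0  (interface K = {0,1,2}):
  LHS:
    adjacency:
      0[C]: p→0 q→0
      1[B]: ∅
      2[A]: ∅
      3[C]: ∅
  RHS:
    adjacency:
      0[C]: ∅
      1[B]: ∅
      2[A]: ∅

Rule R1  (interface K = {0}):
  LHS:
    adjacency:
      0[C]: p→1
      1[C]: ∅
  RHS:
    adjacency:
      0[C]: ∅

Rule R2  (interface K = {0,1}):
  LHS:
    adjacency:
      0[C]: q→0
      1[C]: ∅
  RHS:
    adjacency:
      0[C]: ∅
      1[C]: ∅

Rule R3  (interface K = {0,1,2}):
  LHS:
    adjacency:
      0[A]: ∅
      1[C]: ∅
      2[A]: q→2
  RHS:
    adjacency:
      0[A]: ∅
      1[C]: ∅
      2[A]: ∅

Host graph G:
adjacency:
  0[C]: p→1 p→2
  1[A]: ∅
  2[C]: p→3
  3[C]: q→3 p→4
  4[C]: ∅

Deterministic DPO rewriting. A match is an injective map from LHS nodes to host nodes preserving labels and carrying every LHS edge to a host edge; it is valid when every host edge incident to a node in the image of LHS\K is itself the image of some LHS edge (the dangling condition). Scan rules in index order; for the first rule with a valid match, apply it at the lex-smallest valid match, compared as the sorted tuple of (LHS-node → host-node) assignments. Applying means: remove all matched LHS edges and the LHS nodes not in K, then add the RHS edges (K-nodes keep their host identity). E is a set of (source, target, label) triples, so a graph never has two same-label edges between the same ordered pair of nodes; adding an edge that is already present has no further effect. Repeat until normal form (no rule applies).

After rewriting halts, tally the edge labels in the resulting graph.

Answer: p:1

Rewrite trace:
initial: |V|=5 |E|=5  E = 0-p->1 0-p->2 2-p->3 3-q->3 3-p->4
step 1: apply R1 at {0↦3, 1↦4}  → |V|=4 |E|=4  E = 0-p->1 0-p->2 2-p->3 3-q->3
step 2: apply R2 at {0↦3, 1↦0}  → |V|=4 |E|=3  E = 0-p->1 0-p->2 2-p->3
step 3: apply R1 at {0↦2, 1↦3}  → |V|=3 |E|=2  E = 0-p->1 0-p->2
step 4: apply R1 at {0↦0, 1↦2}  → |V|=2 |E|=1  E = 0-p->1
halt: no rule applies after step 4
NF edges: [(0, 1, 'p')]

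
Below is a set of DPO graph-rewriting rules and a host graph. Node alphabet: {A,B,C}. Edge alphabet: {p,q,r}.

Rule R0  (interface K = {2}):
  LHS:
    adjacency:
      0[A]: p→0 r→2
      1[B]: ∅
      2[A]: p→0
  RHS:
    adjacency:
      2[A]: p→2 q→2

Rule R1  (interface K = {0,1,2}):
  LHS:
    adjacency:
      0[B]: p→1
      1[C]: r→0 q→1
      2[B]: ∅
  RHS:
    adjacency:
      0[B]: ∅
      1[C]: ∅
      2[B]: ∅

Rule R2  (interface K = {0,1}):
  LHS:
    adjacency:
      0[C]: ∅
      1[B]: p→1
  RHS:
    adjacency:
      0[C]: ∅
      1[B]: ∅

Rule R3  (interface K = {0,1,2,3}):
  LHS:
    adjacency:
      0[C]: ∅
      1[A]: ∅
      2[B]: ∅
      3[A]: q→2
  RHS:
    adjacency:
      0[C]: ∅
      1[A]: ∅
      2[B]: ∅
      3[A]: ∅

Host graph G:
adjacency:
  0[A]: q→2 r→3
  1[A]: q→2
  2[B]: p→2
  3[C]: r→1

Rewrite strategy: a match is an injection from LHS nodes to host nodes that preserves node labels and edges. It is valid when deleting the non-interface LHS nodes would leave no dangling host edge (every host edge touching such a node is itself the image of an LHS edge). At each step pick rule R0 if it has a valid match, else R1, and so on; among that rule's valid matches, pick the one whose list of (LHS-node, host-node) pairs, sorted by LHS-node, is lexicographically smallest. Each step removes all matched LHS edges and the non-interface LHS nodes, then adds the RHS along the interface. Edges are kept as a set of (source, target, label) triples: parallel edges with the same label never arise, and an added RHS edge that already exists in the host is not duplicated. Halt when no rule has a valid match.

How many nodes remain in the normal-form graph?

Answer: 4

Rewrite trace:
initial: |V|=4 |E|=5  E = 0-q->2 0-r->3 1-q->2 2-p->2 3-r->1
step 1: apply R2 at {0↦3, 1↦2}  → |V|=4 |E|=4  E = 0-q->2 0-r->3 1-q->2 3-r->1
step 2: apply R3 at {0↦3, 1↦0, 2↦2, 3↦1}  → |V|=4 |E|=3  E = 0-q->2 0-r->3 3-r->1
step 3: apply R3 at {0↦3, 1↦1, 2↦2, 3↦0}  → |V|=4 |E|=2  E = 0-r->3 3-r->1
final graph: no rule applies after step 3
NF nodes: {0:A, 1:A, 2:B, 3:C}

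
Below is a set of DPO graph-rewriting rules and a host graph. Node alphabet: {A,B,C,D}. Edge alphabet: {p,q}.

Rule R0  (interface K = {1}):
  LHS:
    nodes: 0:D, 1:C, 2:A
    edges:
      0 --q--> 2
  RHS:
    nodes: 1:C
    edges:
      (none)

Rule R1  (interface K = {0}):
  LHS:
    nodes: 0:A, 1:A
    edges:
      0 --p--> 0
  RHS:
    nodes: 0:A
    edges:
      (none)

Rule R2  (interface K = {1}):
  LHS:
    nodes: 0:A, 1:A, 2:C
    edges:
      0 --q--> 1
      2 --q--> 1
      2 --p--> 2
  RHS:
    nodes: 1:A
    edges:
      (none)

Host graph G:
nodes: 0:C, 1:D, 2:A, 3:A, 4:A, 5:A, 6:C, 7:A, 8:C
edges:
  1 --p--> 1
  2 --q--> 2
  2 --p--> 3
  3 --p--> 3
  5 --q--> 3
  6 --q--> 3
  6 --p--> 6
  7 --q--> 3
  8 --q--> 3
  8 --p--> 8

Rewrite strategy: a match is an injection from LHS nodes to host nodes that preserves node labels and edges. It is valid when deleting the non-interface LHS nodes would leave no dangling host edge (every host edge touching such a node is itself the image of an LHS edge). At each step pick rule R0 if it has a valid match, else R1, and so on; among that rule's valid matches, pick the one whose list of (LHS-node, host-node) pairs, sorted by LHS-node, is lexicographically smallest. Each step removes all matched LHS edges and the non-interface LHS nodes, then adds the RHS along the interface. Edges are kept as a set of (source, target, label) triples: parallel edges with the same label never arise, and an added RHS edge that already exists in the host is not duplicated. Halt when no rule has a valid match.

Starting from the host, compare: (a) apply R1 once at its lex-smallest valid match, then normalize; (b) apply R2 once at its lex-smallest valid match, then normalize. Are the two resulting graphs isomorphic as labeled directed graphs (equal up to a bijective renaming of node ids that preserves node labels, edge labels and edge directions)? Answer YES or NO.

branch R1-first: apply at {0↦3, 1↦4} → |E|=9, then 2 more step(s) → NF |V|=4 |E|=3 V={0:C, 1:D, 2:A, 3:A} E=1-p->1 2-q->2 2-p->3
branch R2-first: apply at {0↦5, 1↦3, 2↦6} → |E|=7, then 2 more step(s) → NF |V|=4 |E|=3 V={0:C, 1:D, 2:A, 3:A} E=1-p->1 2-q->2 2-p->3
graphs isomorphic (equal up to label-preserving node renaming)

Answer: YES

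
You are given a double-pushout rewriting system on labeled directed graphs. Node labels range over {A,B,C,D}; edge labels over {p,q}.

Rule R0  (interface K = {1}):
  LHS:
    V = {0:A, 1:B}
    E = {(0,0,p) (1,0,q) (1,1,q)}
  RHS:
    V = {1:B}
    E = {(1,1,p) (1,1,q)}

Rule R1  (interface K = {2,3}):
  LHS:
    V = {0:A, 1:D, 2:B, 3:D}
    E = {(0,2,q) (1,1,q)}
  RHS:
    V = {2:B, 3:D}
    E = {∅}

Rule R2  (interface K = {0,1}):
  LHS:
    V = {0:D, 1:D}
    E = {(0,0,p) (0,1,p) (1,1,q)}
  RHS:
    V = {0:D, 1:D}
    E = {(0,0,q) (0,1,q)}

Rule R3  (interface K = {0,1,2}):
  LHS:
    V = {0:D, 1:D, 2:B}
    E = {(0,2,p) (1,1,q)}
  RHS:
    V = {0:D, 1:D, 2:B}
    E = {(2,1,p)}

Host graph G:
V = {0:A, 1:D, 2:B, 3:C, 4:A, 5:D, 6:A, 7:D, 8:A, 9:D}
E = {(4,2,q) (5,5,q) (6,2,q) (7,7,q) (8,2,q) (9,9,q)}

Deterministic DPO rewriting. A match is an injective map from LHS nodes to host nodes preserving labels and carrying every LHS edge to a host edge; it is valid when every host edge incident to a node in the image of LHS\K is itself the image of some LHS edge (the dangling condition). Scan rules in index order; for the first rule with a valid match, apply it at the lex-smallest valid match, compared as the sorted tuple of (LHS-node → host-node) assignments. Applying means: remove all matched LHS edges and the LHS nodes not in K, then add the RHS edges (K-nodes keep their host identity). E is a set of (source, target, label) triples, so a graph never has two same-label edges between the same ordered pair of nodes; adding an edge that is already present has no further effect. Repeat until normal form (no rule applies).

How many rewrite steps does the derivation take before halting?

initial: |V|=10 |E|=6  E = 4-q->2 5-q->5 6-q->2 7-q->7 8-q->2 9-q->9
step 1: apply R1 at {0↦4, 1↦5, 2↦2, 3↦1}  → |V|=8 |E|=4  E = 6-q->2 7-q->7 8-q->2 9-q->9
step 2: apply R1 at {0↦6, 1↦7, 2↦2, 3↦1}  → |V|=6 |E|=2  E = 8-q->2 9-q->9
step 3: apply R1 at {0↦8, 1↦9, 2↦2, 3↦1}  → |V|=4 |E|=0  E = ∅
halt: no rule applies after step 3

Answer: 3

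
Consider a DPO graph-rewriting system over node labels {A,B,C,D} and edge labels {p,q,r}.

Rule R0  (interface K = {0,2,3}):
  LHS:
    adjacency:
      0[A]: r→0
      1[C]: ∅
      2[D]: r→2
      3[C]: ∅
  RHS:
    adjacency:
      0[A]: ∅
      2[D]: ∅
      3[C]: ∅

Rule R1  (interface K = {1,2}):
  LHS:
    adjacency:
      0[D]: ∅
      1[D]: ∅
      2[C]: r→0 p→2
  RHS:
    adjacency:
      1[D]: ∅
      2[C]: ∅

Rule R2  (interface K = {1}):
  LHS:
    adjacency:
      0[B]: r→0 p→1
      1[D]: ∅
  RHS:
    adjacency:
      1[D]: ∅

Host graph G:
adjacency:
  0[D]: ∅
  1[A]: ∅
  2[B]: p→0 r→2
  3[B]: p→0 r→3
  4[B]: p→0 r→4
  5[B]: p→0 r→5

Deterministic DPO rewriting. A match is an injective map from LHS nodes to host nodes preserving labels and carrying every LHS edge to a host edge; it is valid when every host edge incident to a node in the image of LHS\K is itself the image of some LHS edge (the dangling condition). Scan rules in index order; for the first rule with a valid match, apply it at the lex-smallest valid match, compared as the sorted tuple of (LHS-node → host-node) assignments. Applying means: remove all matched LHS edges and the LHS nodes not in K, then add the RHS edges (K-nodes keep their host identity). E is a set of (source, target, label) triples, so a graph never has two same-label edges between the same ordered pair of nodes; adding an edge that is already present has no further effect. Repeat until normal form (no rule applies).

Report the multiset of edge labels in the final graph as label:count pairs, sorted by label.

[0] host  ⇒  6 nodes, 8 edges  {2-p->0 2-r->2 3-p->0 3-r->3 4-p->0 4-r->4 5-p->0 5-r->5}
[1] R2 @ {0↦2, 1↦0}  ⇒  5 nodes, 6 edges  {3-p->0 3-r->3 4-p->0 4-r->4 5-p->0 5-r->5}
[2] R2 @ {0↦3, 1↦0}  ⇒  4 nodes, 4 edges  {4-p->0 4-r->4 5-p->0 5-r->5}
[3] R2 @ {0↦4, 1↦0}  ⇒  3 nodes, 2 edges  {5-p->0 5-r->5}
[4] R2 @ {0↦5, 1↦0}  ⇒  2 nodes, 0 edges  {∅}
final graph: no rule applies after step 4
NF edges: []

Answer: (no edges)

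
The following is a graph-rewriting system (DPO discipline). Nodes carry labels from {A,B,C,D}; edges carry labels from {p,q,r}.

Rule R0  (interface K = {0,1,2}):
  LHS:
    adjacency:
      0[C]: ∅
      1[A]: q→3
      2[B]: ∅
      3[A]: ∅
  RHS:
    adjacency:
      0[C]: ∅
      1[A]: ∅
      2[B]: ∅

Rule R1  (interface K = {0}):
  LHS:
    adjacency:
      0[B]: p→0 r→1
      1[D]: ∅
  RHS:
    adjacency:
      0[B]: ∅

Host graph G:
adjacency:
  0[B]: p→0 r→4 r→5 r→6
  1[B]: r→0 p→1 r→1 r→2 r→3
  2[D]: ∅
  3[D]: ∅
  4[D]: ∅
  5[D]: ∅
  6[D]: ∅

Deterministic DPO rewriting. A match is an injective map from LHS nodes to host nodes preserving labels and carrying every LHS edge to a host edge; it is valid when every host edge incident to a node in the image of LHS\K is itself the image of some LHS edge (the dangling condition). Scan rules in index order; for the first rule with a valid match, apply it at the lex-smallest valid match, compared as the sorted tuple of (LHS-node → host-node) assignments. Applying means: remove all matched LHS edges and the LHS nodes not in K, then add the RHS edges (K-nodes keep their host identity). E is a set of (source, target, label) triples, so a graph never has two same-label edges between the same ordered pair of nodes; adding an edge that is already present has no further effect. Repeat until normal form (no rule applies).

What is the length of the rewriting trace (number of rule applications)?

Answer: 2

Steps:
start.  V:7 E:9  edges: 0-p->0 0-r->4 0-r->5 0-r->6 1-r->0 1-p->1 1-r->1 1-r->2 1-r->3
1. fire R1 via {0↦0, 1↦4}  →  V:6 E:7  edges: 0-r->5 0-r->6 1-r->0 1-p->1 1-r->1 1-r->2 1-r->3
2. fire R1 via {0↦1, 1↦2}  →  V:5 E:5  edges: 0-r->5 0-r->6 1-r->0 1-r->1 1-r->3
halt: no rule applies after step 2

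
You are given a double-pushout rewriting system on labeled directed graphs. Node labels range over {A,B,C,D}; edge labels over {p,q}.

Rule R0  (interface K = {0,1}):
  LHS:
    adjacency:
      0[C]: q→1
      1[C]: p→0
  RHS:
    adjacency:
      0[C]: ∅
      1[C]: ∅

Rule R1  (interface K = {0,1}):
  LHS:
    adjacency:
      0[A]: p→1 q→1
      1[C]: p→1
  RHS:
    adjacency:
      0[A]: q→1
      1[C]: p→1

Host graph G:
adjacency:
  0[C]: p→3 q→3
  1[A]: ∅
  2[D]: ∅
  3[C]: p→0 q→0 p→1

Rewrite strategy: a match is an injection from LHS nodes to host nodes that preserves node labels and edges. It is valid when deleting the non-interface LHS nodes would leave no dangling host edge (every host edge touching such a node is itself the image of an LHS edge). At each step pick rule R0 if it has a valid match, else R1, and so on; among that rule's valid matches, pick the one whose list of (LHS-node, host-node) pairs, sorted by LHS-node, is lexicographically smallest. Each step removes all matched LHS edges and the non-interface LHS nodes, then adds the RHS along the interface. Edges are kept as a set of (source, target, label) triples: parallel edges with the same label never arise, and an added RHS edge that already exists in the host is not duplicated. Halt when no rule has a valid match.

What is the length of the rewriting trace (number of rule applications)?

Answer: 2

Rewrite trace:
initial: |V|=4 |E|=5  E = 0-p->3 0-q->3 3-p->0 3-q->0 3-p->1
step 1: apply R0 at {0↦0, 1↦3}  → |V|=4 |E|=3  E = 0-p->3 3-q->0 3-p->1
step 2: apply R0 at {0↦3, 1↦0}  → |V|=4 |E|=1  E = 3-p->1
normal form: no rule applies after step 2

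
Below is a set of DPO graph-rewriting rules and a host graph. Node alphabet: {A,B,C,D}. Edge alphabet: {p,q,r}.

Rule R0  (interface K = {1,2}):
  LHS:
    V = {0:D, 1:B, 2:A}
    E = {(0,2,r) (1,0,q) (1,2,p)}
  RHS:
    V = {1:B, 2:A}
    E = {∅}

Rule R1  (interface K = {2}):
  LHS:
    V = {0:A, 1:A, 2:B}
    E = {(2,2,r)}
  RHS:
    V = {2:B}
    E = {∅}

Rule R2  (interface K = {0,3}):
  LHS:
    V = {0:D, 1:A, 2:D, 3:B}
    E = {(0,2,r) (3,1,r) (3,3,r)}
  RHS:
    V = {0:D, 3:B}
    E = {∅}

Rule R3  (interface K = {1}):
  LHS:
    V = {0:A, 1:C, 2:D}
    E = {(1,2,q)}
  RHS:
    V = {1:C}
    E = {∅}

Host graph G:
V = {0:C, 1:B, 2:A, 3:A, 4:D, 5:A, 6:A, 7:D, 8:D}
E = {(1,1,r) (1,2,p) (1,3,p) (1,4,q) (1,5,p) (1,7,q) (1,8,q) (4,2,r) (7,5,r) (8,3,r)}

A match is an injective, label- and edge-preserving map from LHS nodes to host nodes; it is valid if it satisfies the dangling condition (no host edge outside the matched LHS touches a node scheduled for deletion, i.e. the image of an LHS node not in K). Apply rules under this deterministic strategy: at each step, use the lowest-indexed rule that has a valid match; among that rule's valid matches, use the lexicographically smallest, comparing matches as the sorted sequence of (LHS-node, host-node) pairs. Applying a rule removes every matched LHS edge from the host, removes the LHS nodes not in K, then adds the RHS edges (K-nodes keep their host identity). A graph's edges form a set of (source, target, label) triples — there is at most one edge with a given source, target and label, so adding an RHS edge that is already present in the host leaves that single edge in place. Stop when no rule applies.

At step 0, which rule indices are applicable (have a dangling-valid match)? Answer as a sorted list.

Answer: [R0]

Derivation:
R0: 3 valid matches — {0↦4, 1↦1, 2↦2}, {0↦7, 1↦1, 2↦5}, {0↦8, 1↦1, 2↦3}
R1: no valid match — 12 raw matches, all fail dangling condition
R2: no valid match — LHS pattern not found
R3: no valid match — LHS pattern not found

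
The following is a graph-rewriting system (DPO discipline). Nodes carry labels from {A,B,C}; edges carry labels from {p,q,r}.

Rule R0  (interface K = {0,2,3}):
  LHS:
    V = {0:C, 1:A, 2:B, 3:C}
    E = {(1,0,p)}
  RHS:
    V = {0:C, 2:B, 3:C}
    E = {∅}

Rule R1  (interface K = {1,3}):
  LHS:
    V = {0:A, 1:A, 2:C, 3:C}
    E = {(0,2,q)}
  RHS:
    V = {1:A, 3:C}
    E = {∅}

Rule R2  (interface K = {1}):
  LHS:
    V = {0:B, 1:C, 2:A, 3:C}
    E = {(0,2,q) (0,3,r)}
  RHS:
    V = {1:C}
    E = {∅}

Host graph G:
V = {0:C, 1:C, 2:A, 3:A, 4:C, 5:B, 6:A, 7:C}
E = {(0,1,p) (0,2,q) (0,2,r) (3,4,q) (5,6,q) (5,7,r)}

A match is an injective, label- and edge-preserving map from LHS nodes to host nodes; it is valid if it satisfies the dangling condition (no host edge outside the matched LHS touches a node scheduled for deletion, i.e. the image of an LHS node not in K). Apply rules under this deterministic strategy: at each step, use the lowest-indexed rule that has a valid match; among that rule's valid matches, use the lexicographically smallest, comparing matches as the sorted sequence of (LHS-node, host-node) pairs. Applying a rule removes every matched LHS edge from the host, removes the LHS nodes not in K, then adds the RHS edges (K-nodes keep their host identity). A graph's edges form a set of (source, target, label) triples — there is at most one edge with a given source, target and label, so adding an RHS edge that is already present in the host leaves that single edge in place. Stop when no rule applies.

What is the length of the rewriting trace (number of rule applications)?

start.  V:8 E:6  edges: 0-p->1 0-q->2 0-r->2 3-q->4 5-q->6 5-r->7
1. fire R1 via {0↦3, 1↦2, 2↦4, 3↦0}  →  V:6 E:5  edges: 0-p->1 0-q->2 0-r->2 5-q->6 5-r->7
2. fire R2 via {0↦5, 1↦0, 2↦6, 3↦7}  →  V:3 E:3  edges: 0-p->1 0-q->2 0-r->2
normal form: no rule applies after step 2

Answer: 2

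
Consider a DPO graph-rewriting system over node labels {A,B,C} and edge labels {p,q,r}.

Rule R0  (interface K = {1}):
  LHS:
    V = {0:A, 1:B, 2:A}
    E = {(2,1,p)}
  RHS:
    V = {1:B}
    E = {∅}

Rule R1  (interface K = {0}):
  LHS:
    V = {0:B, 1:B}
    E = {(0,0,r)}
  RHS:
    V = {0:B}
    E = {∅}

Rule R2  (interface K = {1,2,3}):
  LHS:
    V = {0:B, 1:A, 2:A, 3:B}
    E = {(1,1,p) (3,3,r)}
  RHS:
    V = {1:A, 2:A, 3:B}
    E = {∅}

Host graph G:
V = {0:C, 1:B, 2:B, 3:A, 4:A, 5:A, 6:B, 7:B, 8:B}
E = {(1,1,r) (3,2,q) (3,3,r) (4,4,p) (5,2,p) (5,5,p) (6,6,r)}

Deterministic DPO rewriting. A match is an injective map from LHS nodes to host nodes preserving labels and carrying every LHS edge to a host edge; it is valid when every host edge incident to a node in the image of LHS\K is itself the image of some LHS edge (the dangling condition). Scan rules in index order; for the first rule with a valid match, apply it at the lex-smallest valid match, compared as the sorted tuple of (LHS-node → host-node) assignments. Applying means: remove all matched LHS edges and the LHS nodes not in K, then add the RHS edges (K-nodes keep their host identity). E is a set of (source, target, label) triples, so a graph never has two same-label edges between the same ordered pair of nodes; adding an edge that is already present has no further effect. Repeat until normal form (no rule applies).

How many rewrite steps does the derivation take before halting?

initial: |V|=9 |E|=7  E = 1-r->1 3-q->2 3-r->3 4-p->4 5-p->2 5-p->5 6-r->6
step 1: apply R1 at {0↦1, 1↦7}  → |V|=8 |E|=6  E = 3-q->2 3-r->3 4-p->4 5-p->2 5-p->5 6-r->6
step 2: apply R1 at {0↦6, 1↦1}  → |V|=7 |E|=5  E = 3-q->2 3-r->3 4-p->4 5-p->2 5-p->5
normal form: no rule applies after step 2

Answer: 2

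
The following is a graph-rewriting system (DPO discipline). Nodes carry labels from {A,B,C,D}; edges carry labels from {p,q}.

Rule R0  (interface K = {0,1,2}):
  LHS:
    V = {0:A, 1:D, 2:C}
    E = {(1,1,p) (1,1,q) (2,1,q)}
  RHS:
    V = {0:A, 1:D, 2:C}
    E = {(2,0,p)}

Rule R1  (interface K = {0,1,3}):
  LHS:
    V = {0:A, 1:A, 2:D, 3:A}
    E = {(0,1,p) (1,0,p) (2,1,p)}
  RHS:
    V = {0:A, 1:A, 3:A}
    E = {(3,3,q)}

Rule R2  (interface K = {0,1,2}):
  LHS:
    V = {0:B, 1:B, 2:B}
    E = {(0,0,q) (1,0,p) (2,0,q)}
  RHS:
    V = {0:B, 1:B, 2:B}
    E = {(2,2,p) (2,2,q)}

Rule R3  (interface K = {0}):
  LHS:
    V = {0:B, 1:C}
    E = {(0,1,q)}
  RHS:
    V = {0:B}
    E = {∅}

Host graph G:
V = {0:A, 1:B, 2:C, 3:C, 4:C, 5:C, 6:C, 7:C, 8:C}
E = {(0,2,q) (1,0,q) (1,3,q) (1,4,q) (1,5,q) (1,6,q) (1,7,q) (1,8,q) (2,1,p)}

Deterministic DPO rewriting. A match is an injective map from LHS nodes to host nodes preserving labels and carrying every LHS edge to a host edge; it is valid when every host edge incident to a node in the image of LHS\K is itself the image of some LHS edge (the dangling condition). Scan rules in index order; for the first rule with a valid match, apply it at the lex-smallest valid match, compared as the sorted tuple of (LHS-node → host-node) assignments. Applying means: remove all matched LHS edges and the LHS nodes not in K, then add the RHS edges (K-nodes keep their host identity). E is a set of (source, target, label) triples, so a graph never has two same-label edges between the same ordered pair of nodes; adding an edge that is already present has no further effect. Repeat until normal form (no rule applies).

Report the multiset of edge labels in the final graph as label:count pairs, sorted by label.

Answer: p:1 q:2

Derivation:
[0] host  ⇒  9 nodes, 9 edges  {0-q->2 1-q->0 1-q->3 1-q->4 1-q->5 1-q->6 1-q->7 1-q->8 2-p->1}
[1] R3 @ {0↦1, 1↦3}  ⇒  8 nodes, 8 edges  {0-q->2 1-q->0 1-q->4 1-q->5 1-q->6 1-q->7 1-q->8 2-p->1}
[2] R3 @ {0↦1, 1↦4}  ⇒  7 nodes, 7 edges  {0-q->2 1-q->0 1-q->5 1-q->6 1-q->7 1-q->8 2-p->1}
[3] R3 @ {0↦1, 1↦5}  ⇒  6 nodes, 6 edges  {0-q->2 1-q->0 1-q->6 1-q->7 1-q->8 2-p->1}
[4] R3 @ {0↦1, 1↦6}  ⇒  5 nodes, 5 edges  {0-q->2 1-q->0 1-q->7 1-q->8 2-p->1}
[5] R3 @ {0↦1, 1↦7}  ⇒  4 nodes, 4 edges  {0-q->2 1-q->0 1-q->8 2-p->1}
[6] R3 @ {0↦1, 1↦8}  ⇒  3 nodes, 3 edges  {0-q->2 1-q->0 2-p->1}
halt: no rule applies after step 6
NF edges: [(0, 2, 'q'), (1, 0, 'q'), (2, 1, 'p')]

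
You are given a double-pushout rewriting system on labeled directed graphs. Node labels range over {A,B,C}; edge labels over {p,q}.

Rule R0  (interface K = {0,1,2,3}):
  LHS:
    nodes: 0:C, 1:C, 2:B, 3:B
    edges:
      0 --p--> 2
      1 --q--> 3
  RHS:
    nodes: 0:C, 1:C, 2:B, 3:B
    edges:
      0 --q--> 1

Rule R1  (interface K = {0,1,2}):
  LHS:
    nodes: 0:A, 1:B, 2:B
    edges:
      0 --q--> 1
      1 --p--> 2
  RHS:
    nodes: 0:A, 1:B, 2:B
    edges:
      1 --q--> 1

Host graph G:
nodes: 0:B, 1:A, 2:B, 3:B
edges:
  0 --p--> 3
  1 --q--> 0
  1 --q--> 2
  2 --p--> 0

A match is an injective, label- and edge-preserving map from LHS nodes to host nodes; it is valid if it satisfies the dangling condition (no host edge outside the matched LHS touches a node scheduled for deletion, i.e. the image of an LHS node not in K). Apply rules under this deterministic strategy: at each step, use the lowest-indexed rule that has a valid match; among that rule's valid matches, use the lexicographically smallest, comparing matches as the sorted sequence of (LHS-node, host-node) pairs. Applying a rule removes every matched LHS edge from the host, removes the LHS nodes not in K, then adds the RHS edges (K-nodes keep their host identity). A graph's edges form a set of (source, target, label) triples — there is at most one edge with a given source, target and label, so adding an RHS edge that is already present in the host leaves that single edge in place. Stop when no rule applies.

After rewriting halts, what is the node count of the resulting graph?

Answer: 4

Rewrite trace:
initial: |V|=4 |E|=4  E = 0-p->3 1-q->0 1-q->2 2-p->0
step 1: apply R1 at {0↦1, 1↦0, 2↦3}  → |V|=4 |E|=3  E = 0-q->0 1-q->2 2-p->0
step 2: apply R1 at {0↦1, 1↦2, 2↦0}  → |V|=4 |E|=2  E = 0-q->0 2-q->2
final graph: no rule applies after step 2
NF nodes: {0:B, 1:A, 2:B, 3:B}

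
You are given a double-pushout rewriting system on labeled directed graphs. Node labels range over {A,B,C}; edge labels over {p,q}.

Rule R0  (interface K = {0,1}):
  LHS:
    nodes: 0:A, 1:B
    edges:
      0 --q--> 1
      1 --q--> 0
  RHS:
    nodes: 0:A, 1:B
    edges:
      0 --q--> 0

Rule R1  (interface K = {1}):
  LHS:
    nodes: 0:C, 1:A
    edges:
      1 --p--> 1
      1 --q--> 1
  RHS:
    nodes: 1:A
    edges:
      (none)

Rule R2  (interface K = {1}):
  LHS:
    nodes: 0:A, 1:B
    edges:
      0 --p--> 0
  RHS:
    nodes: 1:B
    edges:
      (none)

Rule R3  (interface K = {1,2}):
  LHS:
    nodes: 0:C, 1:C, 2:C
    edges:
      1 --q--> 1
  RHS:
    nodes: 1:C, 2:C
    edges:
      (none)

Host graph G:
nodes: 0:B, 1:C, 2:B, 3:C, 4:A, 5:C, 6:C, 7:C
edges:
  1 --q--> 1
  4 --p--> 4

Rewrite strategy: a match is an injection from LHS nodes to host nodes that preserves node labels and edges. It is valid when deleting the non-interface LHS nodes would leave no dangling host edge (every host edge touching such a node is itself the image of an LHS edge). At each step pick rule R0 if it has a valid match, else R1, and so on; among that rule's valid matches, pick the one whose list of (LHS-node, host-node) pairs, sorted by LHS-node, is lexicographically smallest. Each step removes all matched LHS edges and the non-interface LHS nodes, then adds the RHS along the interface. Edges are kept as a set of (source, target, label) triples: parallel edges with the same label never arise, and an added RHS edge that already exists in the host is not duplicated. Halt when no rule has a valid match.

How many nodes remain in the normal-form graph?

Answer: 6

Derivation:
start.  V:8 E:2  edges: 1-q->1 4-p->4
1. fire R2 via {0↦4, 1↦0}  →  V:7 E:1  edges: 1-q->1
2. fire R3 via {0↦3, 1↦1, 2↦5}  →  V:6 E:0  edges: ∅
normal form: no rule applies after step 2
NF nodes: {0:B, 1:C, 2:B, 5:C, 6:C, 7:C}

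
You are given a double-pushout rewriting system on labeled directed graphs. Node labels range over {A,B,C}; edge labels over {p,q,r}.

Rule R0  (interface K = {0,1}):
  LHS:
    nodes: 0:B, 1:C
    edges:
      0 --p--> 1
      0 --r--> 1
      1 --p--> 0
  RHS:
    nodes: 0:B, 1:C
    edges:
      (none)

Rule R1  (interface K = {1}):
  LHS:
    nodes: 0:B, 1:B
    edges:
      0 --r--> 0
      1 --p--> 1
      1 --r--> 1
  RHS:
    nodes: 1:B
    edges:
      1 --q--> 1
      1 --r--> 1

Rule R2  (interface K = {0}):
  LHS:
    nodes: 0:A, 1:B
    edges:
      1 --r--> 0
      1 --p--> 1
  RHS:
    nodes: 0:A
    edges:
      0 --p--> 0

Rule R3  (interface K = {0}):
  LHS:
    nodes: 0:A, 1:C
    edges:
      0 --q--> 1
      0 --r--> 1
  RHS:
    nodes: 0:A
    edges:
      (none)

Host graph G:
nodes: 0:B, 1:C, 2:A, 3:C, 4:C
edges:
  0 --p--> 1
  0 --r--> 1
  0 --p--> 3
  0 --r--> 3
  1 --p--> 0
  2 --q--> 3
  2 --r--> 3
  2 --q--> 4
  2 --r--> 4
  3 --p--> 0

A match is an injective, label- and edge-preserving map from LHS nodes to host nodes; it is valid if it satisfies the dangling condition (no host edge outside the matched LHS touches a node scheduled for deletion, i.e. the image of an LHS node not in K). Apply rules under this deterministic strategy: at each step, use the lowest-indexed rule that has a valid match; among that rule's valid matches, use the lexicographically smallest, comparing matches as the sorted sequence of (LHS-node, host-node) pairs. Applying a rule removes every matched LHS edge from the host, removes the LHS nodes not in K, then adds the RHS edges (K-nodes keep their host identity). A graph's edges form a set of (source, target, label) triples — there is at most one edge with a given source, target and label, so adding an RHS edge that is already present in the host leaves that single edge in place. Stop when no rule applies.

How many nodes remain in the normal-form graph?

Answer: 3

Steps:
initial: |V|=5 |E|=10  E = 0-p->1 0-r->1 0-p->3 0-r->3 1-p->0 2-q->3 2-r->3 2-q->4 2-r->4 3-p->0
step 1: apply R0 at {0↦0, 1↦1}  → |V|=5 |E|=7  E = 0-p->3 0-r->3 2-q->3 2-r->3 2-q->4 2-r->4 3-p->0
step 2: apply R0 at {0↦0, 1↦3}  → |V|=5 |E|=4  E = 2-q->3 2-r->3 2-q->4 2-r->4
step 3: apply R3 at {0↦2, 1↦3}  → |V|=4 |E|=2  E = 2-q->4 2-r->4
step 4: apply R3 at {0↦2, 1↦4}  → |V|=3 |E|=0  E = ∅
final graph: no rule applies after step 4
NF nodes: {0:B, 1:C, 2:A}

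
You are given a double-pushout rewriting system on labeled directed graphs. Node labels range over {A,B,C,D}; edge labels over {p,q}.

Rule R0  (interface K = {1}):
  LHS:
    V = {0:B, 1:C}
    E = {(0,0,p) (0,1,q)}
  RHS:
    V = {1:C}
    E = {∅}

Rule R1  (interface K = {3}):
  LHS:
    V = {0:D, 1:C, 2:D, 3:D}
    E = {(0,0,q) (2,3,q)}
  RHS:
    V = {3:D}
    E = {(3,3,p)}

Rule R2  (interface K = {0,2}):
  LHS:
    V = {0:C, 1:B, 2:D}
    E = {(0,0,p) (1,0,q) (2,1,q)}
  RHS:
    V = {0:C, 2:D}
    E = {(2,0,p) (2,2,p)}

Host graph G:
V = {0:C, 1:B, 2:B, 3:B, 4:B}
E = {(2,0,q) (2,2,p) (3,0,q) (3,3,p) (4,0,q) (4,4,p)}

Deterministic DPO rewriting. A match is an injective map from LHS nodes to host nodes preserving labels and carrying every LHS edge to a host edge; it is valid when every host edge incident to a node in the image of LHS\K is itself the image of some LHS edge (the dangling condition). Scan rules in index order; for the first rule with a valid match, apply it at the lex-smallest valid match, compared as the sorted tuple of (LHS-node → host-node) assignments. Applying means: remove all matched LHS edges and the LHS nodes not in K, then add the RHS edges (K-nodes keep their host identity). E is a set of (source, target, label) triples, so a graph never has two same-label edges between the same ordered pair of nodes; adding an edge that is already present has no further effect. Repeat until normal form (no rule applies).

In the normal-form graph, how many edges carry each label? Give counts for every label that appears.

Answer: (no edges)

Steps:
start.  V:5 E:6  edges: 2-q->0 2-p->2 3-q->0 3-p->3 4-q->0 4-p->4
1. fire R0 via {0↦2, 1↦0}  →  V:4 E:4  edges: 3-q->0 3-p->3 4-q->0 4-p->4
2. fire R0 via {0↦3, 1↦0}  →  V:3 E:2  edges: 4-q->0 4-p->4
3. fire R0 via {0↦4, 1↦0}  →  V:2 E:0  edges: ∅
final graph: no rule applies after step 3
NF edges: []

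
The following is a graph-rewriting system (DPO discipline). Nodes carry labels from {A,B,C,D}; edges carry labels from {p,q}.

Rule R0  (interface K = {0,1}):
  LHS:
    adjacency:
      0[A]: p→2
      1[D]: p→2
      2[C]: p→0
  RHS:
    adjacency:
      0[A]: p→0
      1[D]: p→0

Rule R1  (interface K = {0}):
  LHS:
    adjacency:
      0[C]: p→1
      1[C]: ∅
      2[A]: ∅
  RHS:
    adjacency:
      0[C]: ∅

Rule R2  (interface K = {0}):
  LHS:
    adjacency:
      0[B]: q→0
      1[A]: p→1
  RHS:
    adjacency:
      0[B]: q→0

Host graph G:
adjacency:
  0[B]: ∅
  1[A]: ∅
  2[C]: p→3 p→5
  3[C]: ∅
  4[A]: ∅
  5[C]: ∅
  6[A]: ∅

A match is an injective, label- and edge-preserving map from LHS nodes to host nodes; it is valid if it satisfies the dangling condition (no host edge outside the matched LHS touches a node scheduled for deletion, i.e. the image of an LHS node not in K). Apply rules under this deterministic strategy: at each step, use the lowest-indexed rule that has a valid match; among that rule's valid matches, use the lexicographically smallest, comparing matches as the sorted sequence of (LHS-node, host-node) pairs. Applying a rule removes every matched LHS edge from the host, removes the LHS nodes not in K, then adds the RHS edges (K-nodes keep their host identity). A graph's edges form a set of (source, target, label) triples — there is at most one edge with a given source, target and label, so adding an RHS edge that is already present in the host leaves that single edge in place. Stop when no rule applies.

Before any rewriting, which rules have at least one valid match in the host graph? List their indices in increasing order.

Answer: [R1]

Rewrite trace:
R0: no valid match — LHS pattern not found
R1: 6 valid matches — {0↦2, 1↦3, 2↦1}, {0↦2, 1↦3, 2↦4}, {0↦2, 1↦3, 2↦6} (+3 more)
R2: no valid match — LHS pattern not found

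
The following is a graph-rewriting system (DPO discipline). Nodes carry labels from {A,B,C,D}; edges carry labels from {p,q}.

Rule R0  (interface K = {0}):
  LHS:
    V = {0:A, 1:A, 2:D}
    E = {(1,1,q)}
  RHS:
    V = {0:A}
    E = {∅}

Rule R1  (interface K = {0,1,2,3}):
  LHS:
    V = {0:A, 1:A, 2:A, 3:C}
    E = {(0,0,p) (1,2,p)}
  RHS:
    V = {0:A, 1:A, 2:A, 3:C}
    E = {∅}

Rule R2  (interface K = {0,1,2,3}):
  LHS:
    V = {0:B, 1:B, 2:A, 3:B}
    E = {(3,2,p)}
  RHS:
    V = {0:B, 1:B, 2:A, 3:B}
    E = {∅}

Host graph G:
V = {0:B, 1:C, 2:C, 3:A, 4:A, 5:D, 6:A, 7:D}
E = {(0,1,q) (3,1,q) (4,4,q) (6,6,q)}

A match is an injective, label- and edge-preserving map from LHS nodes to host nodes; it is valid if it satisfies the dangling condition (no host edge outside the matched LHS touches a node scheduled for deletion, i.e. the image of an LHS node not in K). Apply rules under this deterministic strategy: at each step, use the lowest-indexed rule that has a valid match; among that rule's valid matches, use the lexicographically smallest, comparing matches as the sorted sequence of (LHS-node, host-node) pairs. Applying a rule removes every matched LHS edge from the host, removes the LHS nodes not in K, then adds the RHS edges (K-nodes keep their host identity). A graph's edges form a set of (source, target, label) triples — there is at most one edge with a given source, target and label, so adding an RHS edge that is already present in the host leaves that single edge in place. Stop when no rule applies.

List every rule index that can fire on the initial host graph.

R0: 8 valid matches — {0↦3, 1↦4, 2↦5}, {0↦3, 1↦4, 2↦7}, {0↦3, 1↦6, 2↦5} (+5 more)
R1: no valid match — LHS pattern not found
R2: no valid match — LHS pattern not found

Answer: [R0]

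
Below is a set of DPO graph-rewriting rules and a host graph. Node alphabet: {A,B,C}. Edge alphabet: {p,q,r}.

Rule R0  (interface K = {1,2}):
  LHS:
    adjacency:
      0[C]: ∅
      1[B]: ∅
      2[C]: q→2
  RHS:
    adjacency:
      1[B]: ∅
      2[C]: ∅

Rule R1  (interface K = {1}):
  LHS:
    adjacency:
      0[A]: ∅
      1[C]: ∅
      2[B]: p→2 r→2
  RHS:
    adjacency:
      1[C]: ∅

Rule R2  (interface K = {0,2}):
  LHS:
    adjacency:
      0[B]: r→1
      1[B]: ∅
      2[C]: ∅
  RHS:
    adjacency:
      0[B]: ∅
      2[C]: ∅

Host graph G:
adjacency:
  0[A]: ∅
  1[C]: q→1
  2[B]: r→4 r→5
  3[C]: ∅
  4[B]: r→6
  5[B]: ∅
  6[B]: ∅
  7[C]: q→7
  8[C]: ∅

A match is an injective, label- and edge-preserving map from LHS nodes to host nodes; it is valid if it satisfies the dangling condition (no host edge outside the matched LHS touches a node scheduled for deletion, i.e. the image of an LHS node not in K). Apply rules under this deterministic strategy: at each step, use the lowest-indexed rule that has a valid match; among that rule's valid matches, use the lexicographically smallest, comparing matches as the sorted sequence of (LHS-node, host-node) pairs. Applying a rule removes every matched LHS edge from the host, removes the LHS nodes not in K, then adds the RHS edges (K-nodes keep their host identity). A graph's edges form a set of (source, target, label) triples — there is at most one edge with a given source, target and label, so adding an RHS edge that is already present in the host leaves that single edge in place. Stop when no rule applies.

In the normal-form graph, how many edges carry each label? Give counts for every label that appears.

initial: |V|=9 |E|=5  E = 1-q->1 2-r->4 2-r->5 4-r->6 7-q->7
step 1: apply R0 at {0↦3, 1↦2, 2↦1}  → |V|=8 |E|=4  E = 2-r->4 2-r->5 4-r->6 7-q->7
step 2: apply R0 at {0↦1, 1↦2, 2↦7}  → |V|=7 |E|=3  E = 2-r->4 2-r->5 4-r->6
step 3: apply R2 at {0↦2, 1↦5, 2↦7}  → |V|=6 |E|=2  E = 2-r->4 4-r->6
step 4: apply R2 at {0↦4, 1↦6, 2↦7}  → |V|=5 |E|=1  E = 2-r->4
step 5: apply R2 at {0↦2, 1↦4, 2↦7}  → |V|=4 |E|=0  E = ∅
normal form: no rule applies after step 5
NF edges: []

Answer: (no edges)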